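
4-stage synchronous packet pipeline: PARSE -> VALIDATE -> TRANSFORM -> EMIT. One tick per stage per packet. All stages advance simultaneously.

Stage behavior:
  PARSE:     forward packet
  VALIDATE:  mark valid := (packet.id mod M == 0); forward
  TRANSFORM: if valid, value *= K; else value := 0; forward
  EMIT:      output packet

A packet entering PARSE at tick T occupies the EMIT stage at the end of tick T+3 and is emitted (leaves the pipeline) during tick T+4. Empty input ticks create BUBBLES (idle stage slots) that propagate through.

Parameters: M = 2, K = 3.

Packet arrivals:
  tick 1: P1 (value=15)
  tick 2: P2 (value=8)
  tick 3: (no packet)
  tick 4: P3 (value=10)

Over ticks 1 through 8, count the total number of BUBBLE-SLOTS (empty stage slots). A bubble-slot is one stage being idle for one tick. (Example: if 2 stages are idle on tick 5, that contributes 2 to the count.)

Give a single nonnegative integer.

Tick 1: [PARSE:P1(v=15,ok=F), VALIDATE:-, TRANSFORM:-, EMIT:-] out:-; bubbles=3
Tick 2: [PARSE:P2(v=8,ok=F), VALIDATE:P1(v=15,ok=F), TRANSFORM:-, EMIT:-] out:-; bubbles=2
Tick 3: [PARSE:-, VALIDATE:P2(v=8,ok=T), TRANSFORM:P1(v=0,ok=F), EMIT:-] out:-; bubbles=2
Tick 4: [PARSE:P3(v=10,ok=F), VALIDATE:-, TRANSFORM:P2(v=24,ok=T), EMIT:P1(v=0,ok=F)] out:-; bubbles=1
Tick 5: [PARSE:-, VALIDATE:P3(v=10,ok=F), TRANSFORM:-, EMIT:P2(v=24,ok=T)] out:P1(v=0); bubbles=2
Tick 6: [PARSE:-, VALIDATE:-, TRANSFORM:P3(v=0,ok=F), EMIT:-] out:P2(v=24); bubbles=3
Tick 7: [PARSE:-, VALIDATE:-, TRANSFORM:-, EMIT:P3(v=0,ok=F)] out:-; bubbles=3
Tick 8: [PARSE:-, VALIDATE:-, TRANSFORM:-, EMIT:-] out:P3(v=0); bubbles=4
Total bubble-slots: 20

Answer: 20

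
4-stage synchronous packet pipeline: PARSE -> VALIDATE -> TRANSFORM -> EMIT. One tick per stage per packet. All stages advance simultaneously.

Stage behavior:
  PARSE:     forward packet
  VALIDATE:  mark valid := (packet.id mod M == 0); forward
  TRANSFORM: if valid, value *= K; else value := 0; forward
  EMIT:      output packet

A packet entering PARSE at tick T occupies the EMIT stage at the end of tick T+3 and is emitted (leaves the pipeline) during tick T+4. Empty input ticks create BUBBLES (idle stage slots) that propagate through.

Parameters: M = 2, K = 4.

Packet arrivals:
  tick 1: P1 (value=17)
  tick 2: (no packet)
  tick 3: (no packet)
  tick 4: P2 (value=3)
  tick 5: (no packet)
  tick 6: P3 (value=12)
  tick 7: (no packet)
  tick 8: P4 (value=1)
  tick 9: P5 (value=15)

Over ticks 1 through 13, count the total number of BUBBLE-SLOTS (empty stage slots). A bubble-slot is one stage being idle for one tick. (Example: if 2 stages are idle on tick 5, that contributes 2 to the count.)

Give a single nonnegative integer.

Answer: 32

Derivation:
Tick 1: [PARSE:P1(v=17,ok=F), VALIDATE:-, TRANSFORM:-, EMIT:-] out:-; bubbles=3
Tick 2: [PARSE:-, VALIDATE:P1(v=17,ok=F), TRANSFORM:-, EMIT:-] out:-; bubbles=3
Tick 3: [PARSE:-, VALIDATE:-, TRANSFORM:P1(v=0,ok=F), EMIT:-] out:-; bubbles=3
Tick 4: [PARSE:P2(v=3,ok=F), VALIDATE:-, TRANSFORM:-, EMIT:P1(v=0,ok=F)] out:-; bubbles=2
Tick 5: [PARSE:-, VALIDATE:P2(v=3,ok=T), TRANSFORM:-, EMIT:-] out:P1(v=0); bubbles=3
Tick 6: [PARSE:P3(v=12,ok=F), VALIDATE:-, TRANSFORM:P2(v=12,ok=T), EMIT:-] out:-; bubbles=2
Tick 7: [PARSE:-, VALIDATE:P3(v=12,ok=F), TRANSFORM:-, EMIT:P2(v=12,ok=T)] out:-; bubbles=2
Tick 8: [PARSE:P4(v=1,ok=F), VALIDATE:-, TRANSFORM:P3(v=0,ok=F), EMIT:-] out:P2(v=12); bubbles=2
Tick 9: [PARSE:P5(v=15,ok=F), VALIDATE:P4(v=1,ok=T), TRANSFORM:-, EMIT:P3(v=0,ok=F)] out:-; bubbles=1
Tick 10: [PARSE:-, VALIDATE:P5(v=15,ok=F), TRANSFORM:P4(v=4,ok=T), EMIT:-] out:P3(v=0); bubbles=2
Tick 11: [PARSE:-, VALIDATE:-, TRANSFORM:P5(v=0,ok=F), EMIT:P4(v=4,ok=T)] out:-; bubbles=2
Tick 12: [PARSE:-, VALIDATE:-, TRANSFORM:-, EMIT:P5(v=0,ok=F)] out:P4(v=4); bubbles=3
Tick 13: [PARSE:-, VALIDATE:-, TRANSFORM:-, EMIT:-] out:P5(v=0); bubbles=4
Total bubble-slots: 32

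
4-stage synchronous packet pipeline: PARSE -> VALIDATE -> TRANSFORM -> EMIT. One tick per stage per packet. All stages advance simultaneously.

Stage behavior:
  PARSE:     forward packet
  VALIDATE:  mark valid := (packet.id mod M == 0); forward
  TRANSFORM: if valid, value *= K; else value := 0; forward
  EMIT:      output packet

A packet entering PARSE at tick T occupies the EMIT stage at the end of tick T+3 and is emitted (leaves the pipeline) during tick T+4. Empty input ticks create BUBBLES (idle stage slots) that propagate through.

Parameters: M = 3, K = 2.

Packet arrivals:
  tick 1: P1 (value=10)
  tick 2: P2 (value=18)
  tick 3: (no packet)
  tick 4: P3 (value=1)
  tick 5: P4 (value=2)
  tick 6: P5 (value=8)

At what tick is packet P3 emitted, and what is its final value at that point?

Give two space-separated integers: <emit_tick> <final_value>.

Tick 1: [PARSE:P1(v=10,ok=F), VALIDATE:-, TRANSFORM:-, EMIT:-] out:-; in:P1
Tick 2: [PARSE:P2(v=18,ok=F), VALIDATE:P1(v=10,ok=F), TRANSFORM:-, EMIT:-] out:-; in:P2
Tick 3: [PARSE:-, VALIDATE:P2(v=18,ok=F), TRANSFORM:P1(v=0,ok=F), EMIT:-] out:-; in:-
Tick 4: [PARSE:P3(v=1,ok=F), VALIDATE:-, TRANSFORM:P2(v=0,ok=F), EMIT:P1(v=0,ok=F)] out:-; in:P3
Tick 5: [PARSE:P4(v=2,ok=F), VALIDATE:P3(v=1,ok=T), TRANSFORM:-, EMIT:P2(v=0,ok=F)] out:P1(v=0); in:P4
Tick 6: [PARSE:P5(v=8,ok=F), VALIDATE:P4(v=2,ok=F), TRANSFORM:P3(v=2,ok=T), EMIT:-] out:P2(v=0); in:P5
Tick 7: [PARSE:-, VALIDATE:P5(v=8,ok=F), TRANSFORM:P4(v=0,ok=F), EMIT:P3(v=2,ok=T)] out:-; in:-
Tick 8: [PARSE:-, VALIDATE:-, TRANSFORM:P5(v=0,ok=F), EMIT:P4(v=0,ok=F)] out:P3(v=2); in:-
Tick 9: [PARSE:-, VALIDATE:-, TRANSFORM:-, EMIT:P5(v=0,ok=F)] out:P4(v=0); in:-
Tick 10: [PARSE:-, VALIDATE:-, TRANSFORM:-, EMIT:-] out:P5(v=0); in:-
P3: arrives tick 4, valid=True (id=3, id%3=0), emit tick 8, final value 2

Answer: 8 2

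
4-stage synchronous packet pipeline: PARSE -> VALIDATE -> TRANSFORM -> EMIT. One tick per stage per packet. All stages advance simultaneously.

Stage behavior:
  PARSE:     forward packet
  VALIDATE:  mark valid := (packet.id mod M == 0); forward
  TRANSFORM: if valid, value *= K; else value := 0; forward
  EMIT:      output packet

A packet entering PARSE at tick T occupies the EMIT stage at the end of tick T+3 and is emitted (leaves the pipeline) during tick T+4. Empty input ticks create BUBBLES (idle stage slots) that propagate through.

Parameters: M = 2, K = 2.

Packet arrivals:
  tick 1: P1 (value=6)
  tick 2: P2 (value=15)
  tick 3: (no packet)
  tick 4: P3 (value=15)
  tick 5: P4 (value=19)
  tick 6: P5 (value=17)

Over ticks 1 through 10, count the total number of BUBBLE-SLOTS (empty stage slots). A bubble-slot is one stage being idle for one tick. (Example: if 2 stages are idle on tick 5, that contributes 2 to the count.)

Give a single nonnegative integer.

Answer: 20

Derivation:
Tick 1: [PARSE:P1(v=6,ok=F), VALIDATE:-, TRANSFORM:-, EMIT:-] out:-; bubbles=3
Tick 2: [PARSE:P2(v=15,ok=F), VALIDATE:P1(v=6,ok=F), TRANSFORM:-, EMIT:-] out:-; bubbles=2
Tick 3: [PARSE:-, VALIDATE:P2(v=15,ok=T), TRANSFORM:P1(v=0,ok=F), EMIT:-] out:-; bubbles=2
Tick 4: [PARSE:P3(v=15,ok=F), VALIDATE:-, TRANSFORM:P2(v=30,ok=T), EMIT:P1(v=0,ok=F)] out:-; bubbles=1
Tick 5: [PARSE:P4(v=19,ok=F), VALIDATE:P3(v=15,ok=F), TRANSFORM:-, EMIT:P2(v=30,ok=T)] out:P1(v=0); bubbles=1
Tick 6: [PARSE:P5(v=17,ok=F), VALIDATE:P4(v=19,ok=T), TRANSFORM:P3(v=0,ok=F), EMIT:-] out:P2(v=30); bubbles=1
Tick 7: [PARSE:-, VALIDATE:P5(v=17,ok=F), TRANSFORM:P4(v=38,ok=T), EMIT:P3(v=0,ok=F)] out:-; bubbles=1
Tick 8: [PARSE:-, VALIDATE:-, TRANSFORM:P5(v=0,ok=F), EMIT:P4(v=38,ok=T)] out:P3(v=0); bubbles=2
Tick 9: [PARSE:-, VALIDATE:-, TRANSFORM:-, EMIT:P5(v=0,ok=F)] out:P4(v=38); bubbles=3
Tick 10: [PARSE:-, VALIDATE:-, TRANSFORM:-, EMIT:-] out:P5(v=0); bubbles=4
Total bubble-slots: 20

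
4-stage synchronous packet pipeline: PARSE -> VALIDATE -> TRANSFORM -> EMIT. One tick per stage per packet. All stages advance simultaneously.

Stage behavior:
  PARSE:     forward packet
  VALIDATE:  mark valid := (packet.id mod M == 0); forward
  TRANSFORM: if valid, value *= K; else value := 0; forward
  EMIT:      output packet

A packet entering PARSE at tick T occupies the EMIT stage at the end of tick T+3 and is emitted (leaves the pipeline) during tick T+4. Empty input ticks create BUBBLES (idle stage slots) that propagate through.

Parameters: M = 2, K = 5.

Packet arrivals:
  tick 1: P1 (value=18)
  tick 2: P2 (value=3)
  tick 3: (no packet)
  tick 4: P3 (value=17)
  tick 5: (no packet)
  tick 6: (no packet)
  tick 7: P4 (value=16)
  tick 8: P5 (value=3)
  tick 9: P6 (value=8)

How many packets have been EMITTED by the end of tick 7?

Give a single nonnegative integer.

Answer: 2

Derivation:
Tick 1: [PARSE:P1(v=18,ok=F), VALIDATE:-, TRANSFORM:-, EMIT:-] out:-; in:P1
Tick 2: [PARSE:P2(v=3,ok=F), VALIDATE:P1(v=18,ok=F), TRANSFORM:-, EMIT:-] out:-; in:P2
Tick 3: [PARSE:-, VALIDATE:P2(v=3,ok=T), TRANSFORM:P1(v=0,ok=F), EMIT:-] out:-; in:-
Tick 4: [PARSE:P3(v=17,ok=F), VALIDATE:-, TRANSFORM:P2(v=15,ok=T), EMIT:P1(v=0,ok=F)] out:-; in:P3
Tick 5: [PARSE:-, VALIDATE:P3(v=17,ok=F), TRANSFORM:-, EMIT:P2(v=15,ok=T)] out:P1(v=0); in:-
Tick 6: [PARSE:-, VALIDATE:-, TRANSFORM:P3(v=0,ok=F), EMIT:-] out:P2(v=15); in:-
Tick 7: [PARSE:P4(v=16,ok=F), VALIDATE:-, TRANSFORM:-, EMIT:P3(v=0,ok=F)] out:-; in:P4
Emitted by tick 7: ['P1', 'P2']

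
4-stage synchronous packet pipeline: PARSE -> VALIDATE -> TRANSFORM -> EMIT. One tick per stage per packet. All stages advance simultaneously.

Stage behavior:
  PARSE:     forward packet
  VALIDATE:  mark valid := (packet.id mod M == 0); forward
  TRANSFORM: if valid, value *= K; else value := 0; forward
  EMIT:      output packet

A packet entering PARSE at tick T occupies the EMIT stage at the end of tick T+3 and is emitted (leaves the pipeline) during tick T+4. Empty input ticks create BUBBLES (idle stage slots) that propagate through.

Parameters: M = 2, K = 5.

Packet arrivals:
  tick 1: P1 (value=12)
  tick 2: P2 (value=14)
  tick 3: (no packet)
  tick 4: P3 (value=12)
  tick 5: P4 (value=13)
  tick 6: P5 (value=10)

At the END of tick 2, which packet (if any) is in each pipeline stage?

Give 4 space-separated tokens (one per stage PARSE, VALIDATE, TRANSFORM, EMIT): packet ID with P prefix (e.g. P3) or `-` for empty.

Tick 1: [PARSE:P1(v=12,ok=F), VALIDATE:-, TRANSFORM:-, EMIT:-] out:-; in:P1
Tick 2: [PARSE:P2(v=14,ok=F), VALIDATE:P1(v=12,ok=F), TRANSFORM:-, EMIT:-] out:-; in:P2
At end of tick 2: ['P2', 'P1', '-', '-']

Answer: P2 P1 - -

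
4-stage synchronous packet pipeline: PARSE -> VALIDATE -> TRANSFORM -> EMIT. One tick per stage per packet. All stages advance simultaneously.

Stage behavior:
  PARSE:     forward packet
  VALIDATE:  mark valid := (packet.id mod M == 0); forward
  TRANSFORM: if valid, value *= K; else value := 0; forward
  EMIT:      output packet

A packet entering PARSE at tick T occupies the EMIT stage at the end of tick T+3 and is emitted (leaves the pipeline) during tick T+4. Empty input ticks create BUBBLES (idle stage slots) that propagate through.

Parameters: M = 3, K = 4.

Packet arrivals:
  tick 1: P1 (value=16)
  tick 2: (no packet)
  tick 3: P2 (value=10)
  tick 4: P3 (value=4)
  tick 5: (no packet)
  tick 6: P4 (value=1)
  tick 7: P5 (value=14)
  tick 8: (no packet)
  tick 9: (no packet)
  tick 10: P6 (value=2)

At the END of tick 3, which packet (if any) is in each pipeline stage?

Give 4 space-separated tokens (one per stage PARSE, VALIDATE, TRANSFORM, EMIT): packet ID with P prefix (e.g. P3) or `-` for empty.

Answer: P2 - P1 -

Derivation:
Tick 1: [PARSE:P1(v=16,ok=F), VALIDATE:-, TRANSFORM:-, EMIT:-] out:-; in:P1
Tick 2: [PARSE:-, VALIDATE:P1(v=16,ok=F), TRANSFORM:-, EMIT:-] out:-; in:-
Tick 3: [PARSE:P2(v=10,ok=F), VALIDATE:-, TRANSFORM:P1(v=0,ok=F), EMIT:-] out:-; in:P2
At end of tick 3: ['P2', '-', 'P1', '-']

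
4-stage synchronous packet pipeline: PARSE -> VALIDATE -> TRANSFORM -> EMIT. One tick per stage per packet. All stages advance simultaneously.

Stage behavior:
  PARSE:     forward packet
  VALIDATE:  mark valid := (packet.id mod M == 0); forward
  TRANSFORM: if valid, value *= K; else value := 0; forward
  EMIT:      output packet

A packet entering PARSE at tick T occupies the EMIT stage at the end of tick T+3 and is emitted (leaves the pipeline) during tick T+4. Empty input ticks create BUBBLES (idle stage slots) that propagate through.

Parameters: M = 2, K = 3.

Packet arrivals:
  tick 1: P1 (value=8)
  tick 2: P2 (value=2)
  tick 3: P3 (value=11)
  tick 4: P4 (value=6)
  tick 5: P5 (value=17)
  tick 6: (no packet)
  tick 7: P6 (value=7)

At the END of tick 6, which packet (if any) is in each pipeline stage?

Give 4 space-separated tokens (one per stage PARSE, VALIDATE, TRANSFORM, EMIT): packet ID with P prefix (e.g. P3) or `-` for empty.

Tick 1: [PARSE:P1(v=8,ok=F), VALIDATE:-, TRANSFORM:-, EMIT:-] out:-; in:P1
Tick 2: [PARSE:P2(v=2,ok=F), VALIDATE:P1(v=8,ok=F), TRANSFORM:-, EMIT:-] out:-; in:P2
Tick 3: [PARSE:P3(v=11,ok=F), VALIDATE:P2(v=2,ok=T), TRANSFORM:P1(v=0,ok=F), EMIT:-] out:-; in:P3
Tick 4: [PARSE:P4(v=6,ok=F), VALIDATE:P3(v=11,ok=F), TRANSFORM:P2(v=6,ok=T), EMIT:P1(v=0,ok=F)] out:-; in:P4
Tick 5: [PARSE:P5(v=17,ok=F), VALIDATE:P4(v=6,ok=T), TRANSFORM:P3(v=0,ok=F), EMIT:P2(v=6,ok=T)] out:P1(v=0); in:P5
Tick 6: [PARSE:-, VALIDATE:P5(v=17,ok=F), TRANSFORM:P4(v=18,ok=T), EMIT:P3(v=0,ok=F)] out:P2(v=6); in:-
At end of tick 6: ['-', 'P5', 'P4', 'P3']

Answer: - P5 P4 P3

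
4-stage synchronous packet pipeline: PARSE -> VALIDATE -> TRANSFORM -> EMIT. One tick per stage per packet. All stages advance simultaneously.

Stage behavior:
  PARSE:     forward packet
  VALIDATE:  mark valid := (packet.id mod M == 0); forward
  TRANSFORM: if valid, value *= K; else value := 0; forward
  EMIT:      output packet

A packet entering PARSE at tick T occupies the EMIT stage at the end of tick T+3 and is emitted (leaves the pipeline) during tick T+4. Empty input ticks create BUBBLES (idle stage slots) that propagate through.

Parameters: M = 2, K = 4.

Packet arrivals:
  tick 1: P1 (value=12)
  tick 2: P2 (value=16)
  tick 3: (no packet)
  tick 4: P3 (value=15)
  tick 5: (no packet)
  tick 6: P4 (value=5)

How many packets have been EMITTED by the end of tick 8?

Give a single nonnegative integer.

Answer: 3

Derivation:
Tick 1: [PARSE:P1(v=12,ok=F), VALIDATE:-, TRANSFORM:-, EMIT:-] out:-; in:P1
Tick 2: [PARSE:P2(v=16,ok=F), VALIDATE:P1(v=12,ok=F), TRANSFORM:-, EMIT:-] out:-; in:P2
Tick 3: [PARSE:-, VALIDATE:P2(v=16,ok=T), TRANSFORM:P1(v=0,ok=F), EMIT:-] out:-; in:-
Tick 4: [PARSE:P3(v=15,ok=F), VALIDATE:-, TRANSFORM:P2(v=64,ok=T), EMIT:P1(v=0,ok=F)] out:-; in:P3
Tick 5: [PARSE:-, VALIDATE:P3(v=15,ok=F), TRANSFORM:-, EMIT:P2(v=64,ok=T)] out:P1(v=0); in:-
Tick 6: [PARSE:P4(v=5,ok=F), VALIDATE:-, TRANSFORM:P3(v=0,ok=F), EMIT:-] out:P2(v=64); in:P4
Tick 7: [PARSE:-, VALIDATE:P4(v=5,ok=T), TRANSFORM:-, EMIT:P3(v=0,ok=F)] out:-; in:-
Tick 8: [PARSE:-, VALIDATE:-, TRANSFORM:P4(v=20,ok=T), EMIT:-] out:P3(v=0); in:-
Emitted by tick 8: ['P1', 'P2', 'P3']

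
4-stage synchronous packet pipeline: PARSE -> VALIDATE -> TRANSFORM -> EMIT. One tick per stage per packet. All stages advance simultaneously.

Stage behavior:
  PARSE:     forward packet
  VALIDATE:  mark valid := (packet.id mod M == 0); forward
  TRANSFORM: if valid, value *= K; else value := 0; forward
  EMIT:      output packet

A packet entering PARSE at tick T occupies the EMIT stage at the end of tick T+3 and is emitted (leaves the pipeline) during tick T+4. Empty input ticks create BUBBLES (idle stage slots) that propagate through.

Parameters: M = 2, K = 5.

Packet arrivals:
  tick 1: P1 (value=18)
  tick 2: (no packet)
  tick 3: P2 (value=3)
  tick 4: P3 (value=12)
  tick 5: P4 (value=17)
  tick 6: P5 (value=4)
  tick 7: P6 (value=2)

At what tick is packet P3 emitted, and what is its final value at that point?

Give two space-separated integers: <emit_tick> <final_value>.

Tick 1: [PARSE:P1(v=18,ok=F), VALIDATE:-, TRANSFORM:-, EMIT:-] out:-; in:P1
Tick 2: [PARSE:-, VALIDATE:P1(v=18,ok=F), TRANSFORM:-, EMIT:-] out:-; in:-
Tick 3: [PARSE:P2(v=3,ok=F), VALIDATE:-, TRANSFORM:P1(v=0,ok=F), EMIT:-] out:-; in:P2
Tick 4: [PARSE:P3(v=12,ok=F), VALIDATE:P2(v=3,ok=T), TRANSFORM:-, EMIT:P1(v=0,ok=F)] out:-; in:P3
Tick 5: [PARSE:P4(v=17,ok=F), VALIDATE:P3(v=12,ok=F), TRANSFORM:P2(v=15,ok=T), EMIT:-] out:P1(v=0); in:P4
Tick 6: [PARSE:P5(v=4,ok=F), VALIDATE:P4(v=17,ok=T), TRANSFORM:P3(v=0,ok=F), EMIT:P2(v=15,ok=T)] out:-; in:P5
Tick 7: [PARSE:P6(v=2,ok=F), VALIDATE:P5(v=4,ok=F), TRANSFORM:P4(v=85,ok=T), EMIT:P3(v=0,ok=F)] out:P2(v=15); in:P6
Tick 8: [PARSE:-, VALIDATE:P6(v=2,ok=T), TRANSFORM:P5(v=0,ok=F), EMIT:P4(v=85,ok=T)] out:P3(v=0); in:-
Tick 9: [PARSE:-, VALIDATE:-, TRANSFORM:P6(v=10,ok=T), EMIT:P5(v=0,ok=F)] out:P4(v=85); in:-
Tick 10: [PARSE:-, VALIDATE:-, TRANSFORM:-, EMIT:P6(v=10,ok=T)] out:P5(v=0); in:-
Tick 11: [PARSE:-, VALIDATE:-, TRANSFORM:-, EMIT:-] out:P6(v=10); in:-
P3: arrives tick 4, valid=False (id=3, id%2=1), emit tick 8, final value 0

Answer: 8 0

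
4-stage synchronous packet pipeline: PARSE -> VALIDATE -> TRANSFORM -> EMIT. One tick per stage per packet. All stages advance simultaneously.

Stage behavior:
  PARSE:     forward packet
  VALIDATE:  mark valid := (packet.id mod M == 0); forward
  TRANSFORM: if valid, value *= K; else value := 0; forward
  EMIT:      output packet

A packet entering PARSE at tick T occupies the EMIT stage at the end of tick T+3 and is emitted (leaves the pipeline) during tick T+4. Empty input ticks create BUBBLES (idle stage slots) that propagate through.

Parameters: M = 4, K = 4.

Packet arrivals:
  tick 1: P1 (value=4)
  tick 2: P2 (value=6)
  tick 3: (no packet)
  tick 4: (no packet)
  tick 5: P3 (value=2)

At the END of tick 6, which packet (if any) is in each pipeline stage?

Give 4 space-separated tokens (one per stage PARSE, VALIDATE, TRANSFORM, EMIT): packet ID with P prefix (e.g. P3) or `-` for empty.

Answer: - P3 - -

Derivation:
Tick 1: [PARSE:P1(v=4,ok=F), VALIDATE:-, TRANSFORM:-, EMIT:-] out:-; in:P1
Tick 2: [PARSE:P2(v=6,ok=F), VALIDATE:P1(v=4,ok=F), TRANSFORM:-, EMIT:-] out:-; in:P2
Tick 3: [PARSE:-, VALIDATE:P2(v=6,ok=F), TRANSFORM:P1(v=0,ok=F), EMIT:-] out:-; in:-
Tick 4: [PARSE:-, VALIDATE:-, TRANSFORM:P2(v=0,ok=F), EMIT:P1(v=0,ok=F)] out:-; in:-
Tick 5: [PARSE:P3(v=2,ok=F), VALIDATE:-, TRANSFORM:-, EMIT:P2(v=0,ok=F)] out:P1(v=0); in:P3
Tick 6: [PARSE:-, VALIDATE:P3(v=2,ok=F), TRANSFORM:-, EMIT:-] out:P2(v=0); in:-
At end of tick 6: ['-', 'P3', '-', '-']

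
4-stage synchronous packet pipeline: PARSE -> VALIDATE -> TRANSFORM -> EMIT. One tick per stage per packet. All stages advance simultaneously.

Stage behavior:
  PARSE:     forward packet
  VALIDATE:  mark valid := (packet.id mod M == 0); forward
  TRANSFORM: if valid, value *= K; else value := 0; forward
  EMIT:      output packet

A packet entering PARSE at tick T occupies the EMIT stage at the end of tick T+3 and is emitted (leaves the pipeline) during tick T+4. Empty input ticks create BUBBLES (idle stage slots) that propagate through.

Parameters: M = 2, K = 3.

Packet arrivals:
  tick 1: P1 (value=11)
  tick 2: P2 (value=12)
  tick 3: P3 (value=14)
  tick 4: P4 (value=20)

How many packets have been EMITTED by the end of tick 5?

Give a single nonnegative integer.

Answer: 1

Derivation:
Tick 1: [PARSE:P1(v=11,ok=F), VALIDATE:-, TRANSFORM:-, EMIT:-] out:-; in:P1
Tick 2: [PARSE:P2(v=12,ok=F), VALIDATE:P1(v=11,ok=F), TRANSFORM:-, EMIT:-] out:-; in:P2
Tick 3: [PARSE:P3(v=14,ok=F), VALIDATE:P2(v=12,ok=T), TRANSFORM:P1(v=0,ok=F), EMIT:-] out:-; in:P3
Tick 4: [PARSE:P4(v=20,ok=F), VALIDATE:P3(v=14,ok=F), TRANSFORM:P2(v=36,ok=T), EMIT:P1(v=0,ok=F)] out:-; in:P4
Tick 5: [PARSE:-, VALIDATE:P4(v=20,ok=T), TRANSFORM:P3(v=0,ok=F), EMIT:P2(v=36,ok=T)] out:P1(v=0); in:-
Emitted by tick 5: ['P1']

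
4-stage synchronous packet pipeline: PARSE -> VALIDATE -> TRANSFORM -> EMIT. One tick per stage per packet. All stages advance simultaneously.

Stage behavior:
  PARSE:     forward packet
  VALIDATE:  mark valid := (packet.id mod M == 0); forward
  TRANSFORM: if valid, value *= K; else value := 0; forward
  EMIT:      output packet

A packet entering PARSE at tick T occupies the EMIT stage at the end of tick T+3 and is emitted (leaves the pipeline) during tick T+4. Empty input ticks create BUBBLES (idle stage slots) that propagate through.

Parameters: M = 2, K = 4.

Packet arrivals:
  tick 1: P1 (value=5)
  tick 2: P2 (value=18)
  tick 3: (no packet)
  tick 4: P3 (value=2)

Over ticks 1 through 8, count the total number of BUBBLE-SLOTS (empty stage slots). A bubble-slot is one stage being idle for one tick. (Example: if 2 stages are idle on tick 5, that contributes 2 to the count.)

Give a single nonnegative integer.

Tick 1: [PARSE:P1(v=5,ok=F), VALIDATE:-, TRANSFORM:-, EMIT:-] out:-; bubbles=3
Tick 2: [PARSE:P2(v=18,ok=F), VALIDATE:P1(v=5,ok=F), TRANSFORM:-, EMIT:-] out:-; bubbles=2
Tick 3: [PARSE:-, VALIDATE:P2(v=18,ok=T), TRANSFORM:P1(v=0,ok=F), EMIT:-] out:-; bubbles=2
Tick 4: [PARSE:P3(v=2,ok=F), VALIDATE:-, TRANSFORM:P2(v=72,ok=T), EMIT:P1(v=0,ok=F)] out:-; bubbles=1
Tick 5: [PARSE:-, VALIDATE:P3(v=2,ok=F), TRANSFORM:-, EMIT:P2(v=72,ok=T)] out:P1(v=0); bubbles=2
Tick 6: [PARSE:-, VALIDATE:-, TRANSFORM:P3(v=0,ok=F), EMIT:-] out:P2(v=72); bubbles=3
Tick 7: [PARSE:-, VALIDATE:-, TRANSFORM:-, EMIT:P3(v=0,ok=F)] out:-; bubbles=3
Tick 8: [PARSE:-, VALIDATE:-, TRANSFORM:-, EMIT:-] out:P3(v=0); bubbles=4
Total bubble-slots: 20

Answer: 20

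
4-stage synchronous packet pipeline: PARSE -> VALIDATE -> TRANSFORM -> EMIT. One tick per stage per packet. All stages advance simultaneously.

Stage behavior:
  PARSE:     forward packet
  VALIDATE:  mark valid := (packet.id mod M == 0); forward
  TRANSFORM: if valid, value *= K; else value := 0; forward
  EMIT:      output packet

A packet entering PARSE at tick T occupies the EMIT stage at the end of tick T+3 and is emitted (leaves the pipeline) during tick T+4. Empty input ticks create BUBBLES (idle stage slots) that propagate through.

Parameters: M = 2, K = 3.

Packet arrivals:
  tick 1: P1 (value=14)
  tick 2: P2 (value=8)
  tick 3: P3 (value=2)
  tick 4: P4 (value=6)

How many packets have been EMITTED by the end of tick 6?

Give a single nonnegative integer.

Tick 1: [PARSE:P1(v=14,ok=F), VALIDATE:-, TRANSFORM:-, EMIT:-] out:-; in:P1
Tick 2: [PARSE:P2(v=8,ok=F), VALIDATE:P1(v=14,ok=F), TRANSFORM:-, EMIT:-] out:-; in:P2
Tick 3: [PARSE:P3(v=2,ok=F), VALIDATE:P2(v=8,ok=T), TRANSFORM:P1(v=0,ok=F), EMIT:-] out:-; in:P3
Tick 4: [PARSE:P4(v=6,ok=F), VALIDATE:P3(v=2,ok=F), TRANSFORM:P2(v=24,ok=T), EMIT:P1(v=0,ok=F)] out:-; in:P4
Tick 5: [PARSE:-, VALIDATE:P4(v=6,ok=T), TRANSFORM:P3(v=0,ok=F), EMIT:P2(v=24,ok=T)] out:P1(v=0); in:-
Tick 6: [PARSE:-, VALIDATE:-, TRANSFORM:P4(v=18,ok=T), EMIT:P3(v=0,ok=F)] out:P2(v=24); in:-
Emitted by tick 6: ['P1', 'P2']

Answer: 2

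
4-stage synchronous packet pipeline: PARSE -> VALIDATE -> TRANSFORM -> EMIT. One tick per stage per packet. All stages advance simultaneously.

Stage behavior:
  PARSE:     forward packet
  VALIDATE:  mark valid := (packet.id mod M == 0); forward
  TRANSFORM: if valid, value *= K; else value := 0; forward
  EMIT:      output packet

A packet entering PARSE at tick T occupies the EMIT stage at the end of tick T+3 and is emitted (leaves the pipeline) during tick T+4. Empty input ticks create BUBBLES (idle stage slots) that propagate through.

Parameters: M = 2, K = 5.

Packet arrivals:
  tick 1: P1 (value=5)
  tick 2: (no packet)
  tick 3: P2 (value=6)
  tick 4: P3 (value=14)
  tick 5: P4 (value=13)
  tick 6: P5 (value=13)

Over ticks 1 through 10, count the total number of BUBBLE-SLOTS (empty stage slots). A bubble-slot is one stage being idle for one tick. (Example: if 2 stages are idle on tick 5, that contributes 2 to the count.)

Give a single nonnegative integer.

Tick 1: [PARSE:P1(v=5,ok=F), VALIDATE:-, TRANSFORM:-, EMIT:-] out:-; bubbles=3
Tick 2: [PARSE:-, VALIDATE:P1(v=5,ok=F), TRANSFORM:-, EMIT:-] out:-; bubbles=3
Tick 3: [PARSE:P2(v=6,ok=F), VALIDATE:-, TRANSFORM:P1(v=0,ok=F), EMIT:-] out:-; bubbles=2
Tick 4: [PARSE:P3(v=14,ok=F), VALIDATE:P2(v=6,ok=T), TRANSFORM:-, EMIT:P1(v=0,ok=F)] out:-; bubbles=1
Tick 5: [PARSE:P4(v=13,ok=F), VALIDATE:P3(v=14,ok=F), TRANSFORM:P2(v=30,ok=T), EMIT:-] out:P1(v=0); bubbles=1
Tick 6: [PARSE:P5(v=13,ok=F), VALIDATE:P4(v=13,ok=T), TRANSFORM:P3(v=0,ok=F), EMIT:P2(v=30,ok=T)] out:-; bubbles=0
Tick 7: [PARSE:-, VALIDATE:P5(v=13,ok=F), TRANSFORM:P4(v=65,ok=T), EMIT:P3(v=0,ok=F)] out:P2(v=30); bubbles=1
Tick 8: [PARSE:-, VALIDATE:-, TRANSFORM:P5(v=0,ok=F), EMIT:P4(v=65,ok=T)] out:P3(v=0); bubbles=2
Tick 9: [PARSE:-, VALIDATE:-, TRANSFORM:-, EMIT:P5(v=0,ok=F)] out:P4(v=65); bubbles=3
Tick 10: [PARSE:-, VALIDATE:-, TRANSFORM:-, EMIT:-] out:P5(v=0); bubbles=4
Total bubble-slots: 20

Answer: 20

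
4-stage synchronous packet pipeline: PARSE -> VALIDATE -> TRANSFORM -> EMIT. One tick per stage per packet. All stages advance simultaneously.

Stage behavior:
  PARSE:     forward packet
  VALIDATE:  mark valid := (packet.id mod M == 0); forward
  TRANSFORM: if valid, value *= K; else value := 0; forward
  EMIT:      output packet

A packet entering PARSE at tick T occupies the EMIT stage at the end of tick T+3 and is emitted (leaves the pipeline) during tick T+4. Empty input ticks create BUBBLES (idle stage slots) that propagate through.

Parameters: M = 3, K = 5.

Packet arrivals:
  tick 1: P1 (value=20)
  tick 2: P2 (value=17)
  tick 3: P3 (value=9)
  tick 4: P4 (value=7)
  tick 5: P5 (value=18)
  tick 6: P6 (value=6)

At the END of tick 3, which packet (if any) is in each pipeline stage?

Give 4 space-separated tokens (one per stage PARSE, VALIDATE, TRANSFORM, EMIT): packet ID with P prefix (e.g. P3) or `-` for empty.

Answer: P3 P2 P1 -

Derivation:
Tick 1: [PARSE:P1(v=20,ok=F), VALIDATE:-, TRANSFORM:-, EMIT:-] out:-; in:P1
Tick 2: [PARSE:P2(v=17,ok=F), VALIDATE:P1(v=20,ok=F), TRANSFORM:-, EMIT:-] out:-; in:P2
Tick 3: [PARSE:P3(v=9,ok=F), VALIDATE:P2(v=17,ok=F), TRANSFORM:P1(v=0,ok=F), EMIT:-] out:-; in:P3
At end of tick 3: ['P3', 'P2', 'P1', '-']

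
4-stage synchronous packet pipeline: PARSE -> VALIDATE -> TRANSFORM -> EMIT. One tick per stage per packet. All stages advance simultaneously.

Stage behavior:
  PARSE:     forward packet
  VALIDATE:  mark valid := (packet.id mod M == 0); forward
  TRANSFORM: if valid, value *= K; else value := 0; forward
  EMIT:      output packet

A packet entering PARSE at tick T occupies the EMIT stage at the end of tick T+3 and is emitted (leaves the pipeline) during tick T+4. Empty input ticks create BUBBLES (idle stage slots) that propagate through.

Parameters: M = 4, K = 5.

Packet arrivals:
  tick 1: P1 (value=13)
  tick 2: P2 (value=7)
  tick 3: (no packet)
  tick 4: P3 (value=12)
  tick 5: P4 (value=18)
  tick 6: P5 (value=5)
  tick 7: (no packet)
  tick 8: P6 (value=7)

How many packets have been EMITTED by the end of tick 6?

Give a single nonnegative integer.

Answer: 2

Derivation:
Tick 1: [PARSE:P1(v=13,ok=F), VALIDATE:-, TRANSFORM:-, EMIT:-] out:-; in:P1
Tick 2: [PARSE:P2(v=7,ok=F), VALIDATE:P1(v=13,ok=F), TRANSFORM:-, EMIT:-] out:-; in:P2
Tick 3: [PARSE:-, VALIDATE:P2(v=7,ok=F), TRANSFORM:P1(v=0,ok=F), EMIT:-] out:-; in:-
Tick 4: [PARSE:P3(v=12,ok=F), VALIDATE:-, TRANSFORM:P2(v=0,ok=F), EMIT:P1(v=0,ok=F)] out:-; in:P3
Tick 5: [PARSE:P4(v=18,ok=F), VALIDATE:P3(v=12,ok=F), TRANSFORM:-, EMIT:P2(v=0,ok=F)] out:P1(v=0); in:P4
Tick 6: [PARSE:P5(v=5,ok=F), VALIDATE:P4(v=18,ok=T), TRANSFORM:P3(v=0,ok=F), EMIT:-] out:P2(v=0); in:P5
Emitted by tick 6: ['P1', 'P2']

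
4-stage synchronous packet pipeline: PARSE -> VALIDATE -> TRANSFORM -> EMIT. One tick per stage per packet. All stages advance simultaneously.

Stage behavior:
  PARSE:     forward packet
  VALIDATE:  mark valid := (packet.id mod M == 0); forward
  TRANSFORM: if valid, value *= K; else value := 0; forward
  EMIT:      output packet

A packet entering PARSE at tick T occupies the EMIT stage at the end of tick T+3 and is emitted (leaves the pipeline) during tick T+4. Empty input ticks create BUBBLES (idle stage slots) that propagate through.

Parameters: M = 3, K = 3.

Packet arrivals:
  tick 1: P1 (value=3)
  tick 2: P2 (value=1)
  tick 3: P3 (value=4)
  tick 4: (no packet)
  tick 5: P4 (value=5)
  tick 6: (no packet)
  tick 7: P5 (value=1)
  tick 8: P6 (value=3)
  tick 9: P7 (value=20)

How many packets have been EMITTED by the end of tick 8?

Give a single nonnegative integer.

Answer: 3

Derivation:
Tick 1: [PARSE:P1(v=3,ok=F), VALIDATE:-, TRANSFORM:-, EMIT:-] out:-; in:P1
Tick 2: [PARSE:P2(v=1,ok=F), VALIDATE:P1(v=3,ok=F), TRANSFORM:-, EMIT:-] out:-; in:P2
Tick 3: [PARSE:P3(v=4,ok=F), VALIDATE:P2(v=1,ok=F), TRANSFORM:P1(v=0,ok=F), EMIT:-] out:-; in:P3
Tick 4: [PARSE:-, VALIDATE:P3(v=4,ok=T), TRANSFORM:P2(v=0,ok=F), EMIT:P1(v=0,ok=F)] out:-; in:-
Tick 5: [PARSE:P4(v=5,ok=F), VALIDATE:-, TRANSFORM:P3(v=12,ok=T), EMIT:P2(v=0,ok=F)] out:P1(v=0); in:P4
Tick 6: [PARSE:-, VALIDATE:P4(v=5,ok=F), TRANSFORM:-, EMIT:P3(v=12,ok=T)] out:P2(v=0); in:-
Tick 7: [PARSE:P5(v=1,ok=F), VALIDATE:-, TRANSFORM:P4(v=0,ok=F), EMIT:-] out:P3(v=12); in:P5
Tick 8: [PARSE:P6(v=3,ok=F), VALIDATE:P5(v=1,ok=F), TRANSFORM:-, EMIT:P4(v=0,ok=F)] out:-; in:P6
Emitted by tick 8: ['P1', 'P2', 'P3']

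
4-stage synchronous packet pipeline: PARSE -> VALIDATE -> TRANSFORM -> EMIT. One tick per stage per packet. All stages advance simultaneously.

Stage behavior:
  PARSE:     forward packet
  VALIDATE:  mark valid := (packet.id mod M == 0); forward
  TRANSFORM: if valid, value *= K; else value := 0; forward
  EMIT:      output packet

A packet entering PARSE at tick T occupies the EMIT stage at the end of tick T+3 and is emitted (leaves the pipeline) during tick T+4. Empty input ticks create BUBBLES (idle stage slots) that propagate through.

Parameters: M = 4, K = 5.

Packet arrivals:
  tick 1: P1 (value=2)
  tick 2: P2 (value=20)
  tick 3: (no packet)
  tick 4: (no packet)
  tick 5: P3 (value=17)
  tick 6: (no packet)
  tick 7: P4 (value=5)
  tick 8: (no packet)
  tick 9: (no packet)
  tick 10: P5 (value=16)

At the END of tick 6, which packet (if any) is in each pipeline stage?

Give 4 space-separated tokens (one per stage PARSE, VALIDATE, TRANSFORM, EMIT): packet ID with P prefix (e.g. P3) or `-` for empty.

Tick 1: [PARSE:P1(v=2,ok=F), VALIDATE:-, TRANSFORM:-, EMIT:-] out:-; in:P1
Tick 2: [PARSE:P2(v=20,ok=F), VALIDATE:P1(v=2,ok=F), TRANSFORM:-, EMIT:-] out:-; in:P2
Tick 3: [PARSE:-, VALIDATE:P2(v=20,ok=F), TRANSFORM:P1(v=0,ok=F), EMIT:-] out:-; in:-
Tick 4: [PARSE:-, VALIDATE:-, TRANSFORM:P2(v=0,ok=F), EMIT:P1(v=0,ok=F)] out:-; in:-
Tick 5: [PARSE:P3(v=17,ok=F), VALIDATE:-, TRANSFORM:-, EMIT:P2(v=0,ok=F)] out:P1(v=0); in:P3
Tick 6: [PARSE:-, VALIDATE:P3(v=17,ok=F), TRANSFORM:-, EMIT:-] out:P2(v=0); in:-
At end of tick 6: ['-', 'P3', '-', '-']

Answer: - P3 - -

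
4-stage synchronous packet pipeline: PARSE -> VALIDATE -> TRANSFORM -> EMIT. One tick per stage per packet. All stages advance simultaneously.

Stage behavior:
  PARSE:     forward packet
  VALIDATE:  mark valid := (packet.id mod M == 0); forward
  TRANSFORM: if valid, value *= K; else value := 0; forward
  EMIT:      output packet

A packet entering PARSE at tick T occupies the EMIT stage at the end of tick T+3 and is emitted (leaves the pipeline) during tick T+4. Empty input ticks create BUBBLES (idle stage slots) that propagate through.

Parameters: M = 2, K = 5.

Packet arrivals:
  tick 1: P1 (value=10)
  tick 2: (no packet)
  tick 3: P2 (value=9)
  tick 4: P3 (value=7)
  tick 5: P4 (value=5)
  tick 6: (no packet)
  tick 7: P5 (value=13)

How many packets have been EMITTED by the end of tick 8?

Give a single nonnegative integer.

Answer: 3

Derivation:
Tick 1: [PARSE:P1(v=10,ok=F), VALIDATE:-, TRANSFORM:-, EMIT:-] out:-; in:P1
Tick 2: [PARSE:-, VALIDATE:P1(v=10,ok=F), TRANSFORM:-, EMIT:-] out:-; in:-
Tick 3: [PARSE:P2(v=9,ok=F), VALIDATE:-, TRANSFORM:P1(v=0,ok=F), EMIT:-] out:-; in:P2
Tick 4: [PARSE:P3(v=7,ok=F), VALIDATE:P2(v=9,ok=T), TRANSFORM:-, EMIT:P1(v=0,ok=F)] out:-; in:P3
Tick 5: [PARSE:P4(v=5,ok=F), VALIDATE:P3(v=7,ok=F), TRANSFORM:P2(v=45,ok=T), EMIT:-] out:P1(v=0); in:P4
Tick 6: [PARSE:-, VALIDATE:P4(v=5,ok=T), TRANSFORM:P3(v=0,ok=F), EMIT:P2(v=45,ok=T)] out:-; in:-
Tick 7: [PARSE:P5(v=13,ok=F), VALIDATE:-, TRANSFORM:P4(v=25,ok=T), EMIT:P3(v=0,ok=F)] out:P2(v=45); in:P5
Tick 8: [PARSE:-, VALIDATE:P5(v=13,ok=F), TRANSFORM:-, EMIT:P4(v=25,ok=T)] out:P3(v=0); in:-
Emitted by tick 8: ['P1', 'P2', 'P3']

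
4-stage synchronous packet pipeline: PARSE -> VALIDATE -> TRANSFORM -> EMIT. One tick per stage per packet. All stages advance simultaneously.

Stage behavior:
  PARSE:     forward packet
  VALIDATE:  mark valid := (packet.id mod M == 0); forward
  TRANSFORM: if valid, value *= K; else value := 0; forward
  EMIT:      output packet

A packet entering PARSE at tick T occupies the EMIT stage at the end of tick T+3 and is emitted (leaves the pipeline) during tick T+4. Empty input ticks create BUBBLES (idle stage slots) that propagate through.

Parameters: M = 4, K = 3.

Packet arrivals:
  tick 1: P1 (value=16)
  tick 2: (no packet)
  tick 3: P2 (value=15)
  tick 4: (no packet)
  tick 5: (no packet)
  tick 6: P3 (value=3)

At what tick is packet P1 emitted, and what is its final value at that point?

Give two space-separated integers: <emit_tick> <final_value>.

Tick 1: [PARSE:P1(v=16,ok=F), VALIDATE:-, TRANSFORM:-, EMIT:-] out:-; in:P1
Tick 2: [PARSE:-, VALIDATE:P1(v=16,ok=F), TRANSFORM:-, EMIT:-] out:-; in:-
Tick 3: [PARSE:P2(v=15,ok=F), VALIDATE:-, TRANSFORM:P1(v=0,ok=F), EMIT:-] out:-; in:P2
Tick 4: [PARSE:-, VALIDATE:P2(v=15,ok=F), TRANSFORM:-, EMIT:P1(v=0,ok=F)] out:-; in:-
Tick 5: [PARSE:-, VALIDATE:-, TRANSFORM:P2(v=0,ok=F), EMIT:-] out:P1(v=0); in:-
Tick 6: [PARSE:P3(v=3,ok=F), VALIDATE:-, TRANSFORM:-, EMIT:P2(v=0,ok=F)] out:-; in:P3
Tick 7: [PARSE:-, VALIDATE:P3(v=3,ok=F), TRANSFORM:-, EMIT:-] out:P2(v=0); in:-
Tick 8: [PARSE:-, VALIDATE:-, TRANSFORM:P3(v=0,ok=F), EMIT:-] out:-; in:-
Tick 9: [PARSE:-, VALIDATE:-, TRANSFORM:-, EMIT:P3(v=0,ok=F)] out:-; in:-
Tick 10: [PARSE:-, VALIDATE:-, TRANSFORM:-, EMIT:-] out:P3(v=0); in:-
P1: arrives tick 1, valid=False (id=1, id%4=1), emit tick 5, final value 0

Answer: 5 0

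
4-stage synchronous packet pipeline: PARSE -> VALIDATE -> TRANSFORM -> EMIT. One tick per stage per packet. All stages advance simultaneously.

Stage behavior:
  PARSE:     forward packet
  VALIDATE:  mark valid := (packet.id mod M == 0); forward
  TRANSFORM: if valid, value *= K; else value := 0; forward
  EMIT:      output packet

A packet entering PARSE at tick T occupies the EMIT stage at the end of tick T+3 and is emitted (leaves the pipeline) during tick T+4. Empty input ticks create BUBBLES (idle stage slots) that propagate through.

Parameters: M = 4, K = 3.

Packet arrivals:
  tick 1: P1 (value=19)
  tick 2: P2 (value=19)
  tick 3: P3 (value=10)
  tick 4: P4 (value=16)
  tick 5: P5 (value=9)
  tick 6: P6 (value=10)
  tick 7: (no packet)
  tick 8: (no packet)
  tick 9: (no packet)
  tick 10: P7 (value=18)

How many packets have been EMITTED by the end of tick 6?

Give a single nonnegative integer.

Answer: 2

Derivation:
Tick 1: [PARSE:P1(v=19,ok=F), VALIDATE:-, TRANSFORM:-, EMIT:-] out:-; in:P1
Tick 2: [PARSE:P2(v=19,ok=F), VALIDATE:P1(v=19,ok=F), TRANSFORM:-, EMIT:-] out:-; in:P2
Tick 3: [PARSE:P3(v=10,ok=F), VALIDATE:P2(v=19,ok=F), TRANSFORM:P1(v=0,ok=F), EMIT:-] out:-; in:P3
Tick 4: [PARSE:P4(v=16,ok=F), VALIDATE:P3(v=10,ok=F), TRANSFORM:P2(v=0,ok=F), EMIT:P1(v=0,ok=F)] out:-; in:P4
Tick 5: [PARSE:P5(v=9,ok=F), VALIDATE:P4(v=16,ok=T), TRANSFORM:P3(v=0,ok=F), EMIT:P2(v=0,ok=F)] out:P1(v=0); in:P5
Tick 6: [PARSE:P6(v=10,ok=F), VALIDATE:P5(v=9,ok=F), TRANSFORM:P4(v=48,ok=T), EMIT:P3(v=0,ok=F)] out:P2(v=0); in:P6
Emitted by tick 6: ['P1', 'P2']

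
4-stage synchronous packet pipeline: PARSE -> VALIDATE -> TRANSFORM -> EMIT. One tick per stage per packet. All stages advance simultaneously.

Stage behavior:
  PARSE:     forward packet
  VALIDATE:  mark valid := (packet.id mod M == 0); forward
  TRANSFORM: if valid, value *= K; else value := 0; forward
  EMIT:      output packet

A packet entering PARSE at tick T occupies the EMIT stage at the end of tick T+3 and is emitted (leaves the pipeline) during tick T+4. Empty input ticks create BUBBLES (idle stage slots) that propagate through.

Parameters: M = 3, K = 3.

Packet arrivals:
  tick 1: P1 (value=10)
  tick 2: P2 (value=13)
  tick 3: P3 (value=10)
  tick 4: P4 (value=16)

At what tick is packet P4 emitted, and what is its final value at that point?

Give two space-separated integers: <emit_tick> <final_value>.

Tick 1: [PARSE:P1(v=10,ok=F), VALIDATE:-, TRANSFORM:-, EMIT:-] out:-; in:P1
Tick 2: [PARSE:P2(v=13,ok=F), VALIDATE:P1(v=10,ok=F), TRANSFORM:-, EMIT:-] out:-; in:P2
Tick 3: [PARSE:P3(v=10,ok=F), VALIDATE:P2(v=13,ok=F), TRANSFORM:P1(v=0,ok=F), EMIT:-] out:-; in:P3
Tick 4: [PARSE:P4(v=16,ok=F), VALIDATE:P3(v=10,ok=T), TRANSFORM:P2(v=0,ok=F), EMIT:P1(v=0,ok=F)] out:-; in:P4
Tick 5: [PARSE:-, VALIDATE:P4(v=16,ok=F), TRANSFORM:P3(v=30,ok=T), EMIT:P2(v=0,ok=F)] out:P1(v=0); in:-
Tick 6: [PARSE:-, VALIDATE:-, TRANSFORM:P4(v=0,ok=F), EMIT:P3(v=30,ok=T)] out:P2(v=0); in:-
Tick 7: [PARSE:-, VALIDATE:-, TRANSFORM:-, EMIT:P4(v=0,ok=F)] out:P3(v=30); in:-
Tick 8: [PARSE:-, VALIDATE:-, TRANSFORM:-, EMIT:-] out:P4(v=0); in:-
P4: arrives tick 4, valid=False (id=4, id%3=1), emit tick 8, final value 0

Answer: 8 0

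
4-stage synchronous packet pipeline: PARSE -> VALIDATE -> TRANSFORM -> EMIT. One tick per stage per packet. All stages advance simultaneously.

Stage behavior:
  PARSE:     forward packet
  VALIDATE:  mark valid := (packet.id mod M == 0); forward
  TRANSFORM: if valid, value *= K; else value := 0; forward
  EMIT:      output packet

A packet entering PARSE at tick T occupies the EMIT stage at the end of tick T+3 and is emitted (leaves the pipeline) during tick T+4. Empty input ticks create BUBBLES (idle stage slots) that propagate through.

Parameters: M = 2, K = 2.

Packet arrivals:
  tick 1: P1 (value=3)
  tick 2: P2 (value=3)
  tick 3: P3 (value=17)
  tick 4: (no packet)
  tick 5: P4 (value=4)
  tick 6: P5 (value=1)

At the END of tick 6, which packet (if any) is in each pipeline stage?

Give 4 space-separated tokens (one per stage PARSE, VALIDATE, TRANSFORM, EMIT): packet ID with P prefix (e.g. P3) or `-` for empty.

Answer: P5 P4 - P3

Derivation:
Tick 1: [PARSE:P1(v=3,ok=F), VALIDATE:-, TRANSFORM:-, EMIT:-] out:-; in:P1
Tick 2: [PARSE:P2(v=3,ok=F), VALIDATE:P1(v=3,ok=F), TRANSFORM:-, EMIT:-] out:-; in:P2
Tick 3: [PARSE:P3(v=17,ok=F), VALIDATE:P2(v=3,ok=T), TRANSFORM:P1(v=0,ok=F), EMIT:-] out:-; in:P3
Tick 4: [PARSE:-, VALIDATE:P3(v=17,ok=F), TRANSFORM:P2(v=6,ok=T), EMIT:P1(v=0,ok=F)] out:-; in:-
Tick 5: [PARSE:P4(v=4,ok=F), VALIDATE:-, TRANSFORM:P3(v=0,ok=F), EMIT:P2(v=6,ok=T)] out:P1(v=0); in:P4
Tick 6: [PARSE:P5(v=1,ok=F), VALIDATE:P4(v=4,ok=T), TRANSFORM:-, EMIT:P3(v=0,ok=F)] out:P2(v=6); in:P5
At end of tick 6: ['P5', 'P4', '-', 'P3']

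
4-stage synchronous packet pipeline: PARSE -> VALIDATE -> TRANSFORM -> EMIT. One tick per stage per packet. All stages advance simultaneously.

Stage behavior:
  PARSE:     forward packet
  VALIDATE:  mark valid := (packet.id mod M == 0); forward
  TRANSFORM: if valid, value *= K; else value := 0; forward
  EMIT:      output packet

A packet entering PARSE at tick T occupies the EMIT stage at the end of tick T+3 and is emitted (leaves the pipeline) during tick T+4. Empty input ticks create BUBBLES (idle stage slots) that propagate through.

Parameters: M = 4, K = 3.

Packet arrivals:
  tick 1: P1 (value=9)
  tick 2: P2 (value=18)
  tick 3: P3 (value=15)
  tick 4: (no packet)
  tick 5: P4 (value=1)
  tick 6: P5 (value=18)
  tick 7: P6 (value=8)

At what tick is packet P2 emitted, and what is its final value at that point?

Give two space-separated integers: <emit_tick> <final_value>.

Answer: 6 0

Derivation:
Tick 1: [PARSE:P1(v=9,ok=F), VALIDATE:-, TRANSFORM:-, EMIT:-] out:-; in:P1
Tick 2: [PARSE:P2(v=18,ok=F), VALIDATE:P1(v=9,ok=F), TRANSFORM:-, EMIT:-] out:-; in:P2
Tick 3: [PARSE:P3(v=15,ok=F), VALIDATE:P2(v=18,ok=F), TRANSFORM:P1(v=0,ok=F), EMIT:-] out:-; in:P3
Tick 4: [PARSE:-, VALIDATE:P3(v=15,ok=F), TRANSFORM:P2(v=0,ok=F), EMIT:P1(v=0,ok=F)] out:-; in:-
Tick 5: [PARSE:P4(v=1,ok=F), VALIDATE:-, TRANSFORM:P3(v=0,ok=F), EMIT:P2(v=0,ok=F)] out:P1(v=0); in:P4
Tick 6: [PARSE:P5(v=18,ok=F), VALIDATE:P4(v=1,ok=T), TRANSFORM:-, EMIT:P3(v=0,ok=F)] out:P2(v=0); in:P5
Tick 7: [PARSE:P6(v=8,ok=F), VALIDATE:P5(v=18,ok=F), TRANSFORM:P4(v=3,ok=T), EMIT:-] out:P3(v=0); in:P6
Tick 8: [PARSE:-, VALIDATE:P6(v=8,ok=F), TRANSFORM:P5(v=0,ok=F), EMIT:P4(v=3,ok=T)] out:-; in:-
Tick 9: [PARSE:-, VALIDATE:-, TRANSFORM:P6(v=0,ok=F), EMIT:P5(v=0,ok=F)] out:P4(v=3); in:-
Tick 10: [PARSE:-, VALIDATE:-, TRANSFORM:-, EMIT:P6(v=0,ok=F)] out:P5(v=0); in:-
Tick 11: [PARSE:-, VALIDATE:-, TRANSFORM:-, EMIT:-] out:P6(v=0); in:-
P2: arrives tick 2, valid=False (id=2, id%4=2), emit tick 6, final value 0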